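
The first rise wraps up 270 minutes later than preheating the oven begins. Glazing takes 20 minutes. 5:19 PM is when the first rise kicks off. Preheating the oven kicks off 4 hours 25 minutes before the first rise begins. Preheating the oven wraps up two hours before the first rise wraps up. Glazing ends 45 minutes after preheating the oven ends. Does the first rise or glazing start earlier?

glazing

Preheating the oven starts at 5:19 PM − 265 min = 12:54 PM.
The first rise ends at 12:54 PM + 270 min = 5:24 PM.
Preheating the oven ends at 5:24 PM − 120 min = 3:24 PM.
Glazing ends at 3:24 PM + 45 min = 4:09 PM.
Glazing starts at 4:09 PM − 20 min = 3:49 PM.
The first rise starts at 5:19 PM and glazing starts at 3:49 PM, so glazing is first.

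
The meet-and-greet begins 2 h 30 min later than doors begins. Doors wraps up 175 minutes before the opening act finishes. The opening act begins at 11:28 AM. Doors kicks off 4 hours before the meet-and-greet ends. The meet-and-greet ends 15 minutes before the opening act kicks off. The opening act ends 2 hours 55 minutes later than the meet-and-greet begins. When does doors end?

9:43 AM

The meet-and-greet ends at 11:28 AM − 15 min = 11:13 AM.
Doors starts at 11:13 AM − 240 min = 7:13 AM.
The meet-and-greet starts at 7:13 AM + 150 min = 9:43 AM.
The opening act ends at 9:43 AM + 175 min = 12:38 PM.
Doors ends at 12:38 PM − 175 min = 9:43 AM.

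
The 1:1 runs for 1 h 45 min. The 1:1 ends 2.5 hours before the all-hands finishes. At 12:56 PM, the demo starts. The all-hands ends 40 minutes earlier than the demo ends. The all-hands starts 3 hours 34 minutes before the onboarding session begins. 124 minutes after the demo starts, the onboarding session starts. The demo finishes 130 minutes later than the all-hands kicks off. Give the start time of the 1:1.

8:41 AM

The onboarding session starts at 12:56 PM + 124 min = 3:00 PM.
The all-hands starts at 3:00 PM − 214 min = 11:26 AM.
The demo ends at 11:26 AM + 130 min = 1:36 PM.
The all-hands ends at 1:36 PM − 40 min = 12:56 PM.
The 1:1 ends at 12:56 PM − 150 min = 10:26 AM.
The 1:1 starts at 10:26 AM − 105 min = 8:41 AM.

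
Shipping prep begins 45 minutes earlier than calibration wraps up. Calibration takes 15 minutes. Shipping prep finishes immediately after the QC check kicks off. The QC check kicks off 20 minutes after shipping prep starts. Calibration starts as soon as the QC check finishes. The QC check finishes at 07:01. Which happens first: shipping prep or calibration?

shipping prep

Calibration starts at 07:01.
Calibration ends at 07:01 + 15 min = 07:16.
Shipping prep starts at 07:16 − 45 min = 06:31.
Shipping prep starts at 06:31 and calibration starts at 07:01, so shipping prep is first.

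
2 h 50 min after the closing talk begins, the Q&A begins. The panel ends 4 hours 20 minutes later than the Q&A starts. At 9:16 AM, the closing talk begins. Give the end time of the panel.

4:26 PM

The Q&A starts at 9:16 AM + 170 min = 12:06 PM.
The panel ends at 12:06 PM + 260 min = 4:26 PM.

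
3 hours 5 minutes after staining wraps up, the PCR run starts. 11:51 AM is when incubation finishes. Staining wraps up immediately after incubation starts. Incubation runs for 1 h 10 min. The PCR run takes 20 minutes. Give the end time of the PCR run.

2:06 PM

Incubation starts at 11:51 AM − 70 min = 10:41 AM.
So staining ends at 10:41 AM.
The PCR run starts at 10:41 AM + 185 min = 1:46 PM.
The PCR run ends at 1:46 PM + 20 min = 2:06 PM.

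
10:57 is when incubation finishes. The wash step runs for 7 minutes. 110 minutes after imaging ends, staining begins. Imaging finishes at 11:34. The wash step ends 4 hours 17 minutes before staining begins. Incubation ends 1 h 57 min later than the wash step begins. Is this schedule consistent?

Staining starts at 11:34 + 110 min = 13:24.
The wash step ends at 13:24 − 257 min = 09:07.
The wash step starts at 09:07 − 7 min = 09:00.
Incubation ends at 09:00 + 117 min = 10:57.
That matches the stated 10:57, so the schedule is consistent.

Yes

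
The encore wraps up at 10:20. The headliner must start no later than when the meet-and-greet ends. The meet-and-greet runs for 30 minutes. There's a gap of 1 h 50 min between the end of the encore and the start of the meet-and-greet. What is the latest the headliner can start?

12:40

The meet-and-greet starts at 10:20 + 110 min = 12:10.
The meet-and-greet ends at 12:10 + 30 min = 12:40.
The headliner is bounded by the meet-and-greet, so the latest it can start is 12:40.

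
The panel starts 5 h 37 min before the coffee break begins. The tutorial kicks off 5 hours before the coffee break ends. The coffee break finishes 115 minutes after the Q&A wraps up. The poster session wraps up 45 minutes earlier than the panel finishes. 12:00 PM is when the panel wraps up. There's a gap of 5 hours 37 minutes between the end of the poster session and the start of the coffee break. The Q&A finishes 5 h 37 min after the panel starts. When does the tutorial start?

The poster session ends at 12:00 PM − 45 min = 11:15 AM.
The coffee break starts at 11:15 AM + 337 min = 4:52 PM.
The panel starts at 4:52 PM − 337 min = 11:15 AM.
The Q&A ends at 11:15 AM + 337 min = 4:52 PM.
The coffee break ends at 4:52 PM + 115 min = 6:47 PM.
The tutorial starts at 6:47 PM − 300 min = 1:47 PM.

1:47 PM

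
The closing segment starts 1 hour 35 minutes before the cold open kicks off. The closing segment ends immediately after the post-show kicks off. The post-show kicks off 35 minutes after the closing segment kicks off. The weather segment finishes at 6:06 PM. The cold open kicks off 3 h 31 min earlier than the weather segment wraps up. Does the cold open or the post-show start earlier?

The cold open starts at 6:06 PM − 211 min = 2:35 PM.
The closing segment starts at 2:35 PM − 95 min = 1:00 PM.
The post-show starts at 1:00 PM + 35 min = 1:35 PM.
The cold open starts at 2:35 PM and the post-show starts at 1:35 PM, so the post-show is first.

the post-show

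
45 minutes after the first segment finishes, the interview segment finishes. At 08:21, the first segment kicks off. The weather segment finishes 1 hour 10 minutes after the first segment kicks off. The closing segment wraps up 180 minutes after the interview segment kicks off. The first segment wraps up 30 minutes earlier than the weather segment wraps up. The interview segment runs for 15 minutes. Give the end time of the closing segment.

12:31

The weather segment ends at 08:21 + 70 min = 09:31.
The first segment ends at 09:31 − 30 min = 09:01.
The interview segment ends at 09:01 + 45 min = 09:46.
The interview segment starts at 09:46 − 15 min = 09:31.
The closing segment ends at 09:31 + 180 min = 12:31.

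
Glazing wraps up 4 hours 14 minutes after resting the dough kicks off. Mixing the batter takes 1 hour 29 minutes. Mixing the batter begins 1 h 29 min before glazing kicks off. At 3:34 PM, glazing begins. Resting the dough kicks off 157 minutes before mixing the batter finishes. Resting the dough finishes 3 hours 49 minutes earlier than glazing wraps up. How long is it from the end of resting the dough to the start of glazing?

Mixing the batter starts at 3:34 PM − 89 min = 2:05 PM.
Mixing the batter ends at 2:05 PM + 89 min = 3:34 PM.
Resting the dough starts at 3:34 PM − 157 min = 12:57 PM.
Glazing ends at 12:57 PM + 254 min = 5:11 PM.
Resting the dough ends at 5:11 PM − 229 min = 1:22 PM.
From 1:22 PM to 3:34 PM is 2 hours 12 minutes.

2 hours 12 minutes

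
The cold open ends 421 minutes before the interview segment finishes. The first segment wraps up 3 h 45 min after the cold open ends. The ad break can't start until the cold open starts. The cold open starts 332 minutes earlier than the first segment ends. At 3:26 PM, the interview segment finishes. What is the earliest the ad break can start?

6:38 AM

The cold open ends at 3:26 PM − 421 min = 8:25 AM.
The first segment ends at 8:25 AM + 225 min = 12:10 PM.
The cold open starts at 12:10 PM − 332 min = 6:38 AM.
The ad break is bounded by the cold open, so the earliest it can start is 6:38 AM.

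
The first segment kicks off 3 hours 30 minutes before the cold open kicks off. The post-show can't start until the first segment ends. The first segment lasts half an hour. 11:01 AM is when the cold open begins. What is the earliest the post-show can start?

The first segment starts at 11:01 AM − 210 min = 7:31 AM.
The first segment ends at 7:31 AM + 30 min = 8:01 AM.
The post-show is bounded by the first segment, so the earliest it can start is 8:01 AM.

8:01 AM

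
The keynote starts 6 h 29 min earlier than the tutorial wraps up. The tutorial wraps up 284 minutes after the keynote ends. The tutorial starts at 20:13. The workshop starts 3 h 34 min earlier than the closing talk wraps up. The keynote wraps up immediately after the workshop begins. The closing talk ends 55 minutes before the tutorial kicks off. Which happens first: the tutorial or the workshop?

The closing talk ends at 20:13 − 55 min = 19:18.
The workshop starts at 19:18 − 214 min = 15:44.
The tutorial starts at 20:13 and the workshop starts at 15:44, so the workshop is first.

the workshop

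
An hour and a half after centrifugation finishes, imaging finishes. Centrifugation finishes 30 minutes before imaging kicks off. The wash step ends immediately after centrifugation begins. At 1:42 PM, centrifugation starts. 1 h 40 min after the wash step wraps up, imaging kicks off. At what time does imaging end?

4:22 PM

The wash step ends at 1:42 PM.
Imaging starts at 1:42 PM + 100 min = 3:22 PM.
Centrifugation ends at 3:22 PM − 30 min = 2:52 PM.
Imaging ends at 2:52 PM + 90 min = 4:22 PM.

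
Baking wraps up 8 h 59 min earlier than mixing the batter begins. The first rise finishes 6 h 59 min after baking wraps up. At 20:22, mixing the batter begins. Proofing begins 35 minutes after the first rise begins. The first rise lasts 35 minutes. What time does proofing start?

18:22

Baking ends at 20:22 − 539 min = 11:23.
The first rise ends at 11:23 + 419 min = 18:22.
The first rise starts at 18:22 − 35 min = 17:47.
Proofing starts at 17:47 + 35 min = 18:22.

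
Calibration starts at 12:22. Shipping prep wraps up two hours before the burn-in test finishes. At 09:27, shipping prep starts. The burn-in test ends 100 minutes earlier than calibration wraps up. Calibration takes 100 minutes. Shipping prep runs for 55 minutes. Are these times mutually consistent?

Yes

Calibration ends at 12:22 + 100 min = 14:02.
The burn-in test ends at 14:02 − 100 min = 12:22.
Shipping prep ends at 12:22 − 120 min = 10:22.
Shipping prep starts at 10:22 − 55 min = 09:27.
That matches the stated 09:27, so the schedule is consistent.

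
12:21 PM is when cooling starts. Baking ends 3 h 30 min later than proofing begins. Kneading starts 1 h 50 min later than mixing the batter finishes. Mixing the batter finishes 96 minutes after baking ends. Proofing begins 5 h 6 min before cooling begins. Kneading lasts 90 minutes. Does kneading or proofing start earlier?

Proofing starts at 12:21 PM − 306 min = 7:15 AM.
Baking ends at 7:15 AM + 210 min = 10:45 AM.
Mixing the batter ends at 10:45 AM + 96 min = 12:21 PM.
Kneading starts at 12:21 PM + 110 min = 2:11 PM.
Kneading starts at 2:11 PM and proofing starts at 7:15 AM, so proofing is first.

proofing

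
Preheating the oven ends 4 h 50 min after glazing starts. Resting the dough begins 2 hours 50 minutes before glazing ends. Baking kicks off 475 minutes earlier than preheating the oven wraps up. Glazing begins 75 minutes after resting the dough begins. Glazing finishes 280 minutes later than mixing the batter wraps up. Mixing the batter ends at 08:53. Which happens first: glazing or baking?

baking

Glazing ends at 08:53 + 280 min = 13:33.
Resting the dough starts at 13:33 − 170 min = 10:43.
Glazing starts at 10:43 + 75 min = 11:58.
Preheating the oven ends at 11:58 + 290 min = 16:48.
Baking starts at 16:48 − 475 min = 08:53.
Glazing starts at 11:58 and baking starts at 08:53, so baking is first.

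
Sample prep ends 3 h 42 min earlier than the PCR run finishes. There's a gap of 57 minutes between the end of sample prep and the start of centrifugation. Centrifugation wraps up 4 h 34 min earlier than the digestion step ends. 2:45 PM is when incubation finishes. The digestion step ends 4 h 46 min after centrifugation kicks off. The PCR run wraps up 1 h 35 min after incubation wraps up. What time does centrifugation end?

1:47 PM

The PCR run ends at 2:45 PM + 95 min = 4:20 PM.
Sample prep ends at 4:20 PM − 222 min = 12:38 PM.
Centrifugation starts at 12:38 PM + 57 min = 1:35 PM.
The digestion step ends at 1:35 PM + 286 min = 6:21 PM.
Centrifugation ends at 6:21 PM − 274 min = 1:47 PM.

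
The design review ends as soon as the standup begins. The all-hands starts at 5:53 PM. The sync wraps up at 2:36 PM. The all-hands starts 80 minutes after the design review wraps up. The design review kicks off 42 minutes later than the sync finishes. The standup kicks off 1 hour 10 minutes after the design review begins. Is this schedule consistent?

The design review starts at 2:36 PM + 42 min = 3:18 PM.
The standup starts at 3:18 PM + 70 min = 4:28 PM.
So the design review ends at 4:28 PM.
The all-hands starts at 4:28 PM + 80 min = 5:48 PM.
But the all-hands is also said to start at 5:53 PM — a 5-minute conflict.

No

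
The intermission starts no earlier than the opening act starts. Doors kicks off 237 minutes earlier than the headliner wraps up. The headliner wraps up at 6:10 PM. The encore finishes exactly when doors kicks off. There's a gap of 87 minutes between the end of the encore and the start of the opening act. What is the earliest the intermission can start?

Doors starts at 6:10 PM − 237 min = 2:13 PM.
So the encore ends at 2:13 PM.
The opening act starts at 2:13 PM + 87 min = 3:40 PM.
The intermission is bounded by the opening act, so the earliest it can start is 3:40 PM.

3:40 PM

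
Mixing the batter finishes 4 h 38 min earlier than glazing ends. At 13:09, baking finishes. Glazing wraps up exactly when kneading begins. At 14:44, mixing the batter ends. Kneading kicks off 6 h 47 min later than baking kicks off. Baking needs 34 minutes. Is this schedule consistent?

Yes

Baking starts at 13:09 − 34 min = 12:35.
Kneading starts at 12:35 + 407 min = 19:22.
So glazing ends at 19:22.
Mixing the batter ends at 19:22 − 278 min = 14:44.
That matches the stated 14:44, so the schedule is consistent.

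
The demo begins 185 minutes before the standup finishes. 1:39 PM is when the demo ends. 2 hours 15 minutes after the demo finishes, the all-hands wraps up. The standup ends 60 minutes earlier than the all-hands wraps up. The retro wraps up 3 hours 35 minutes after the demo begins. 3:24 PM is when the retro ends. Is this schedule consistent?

Yes

The all-hands ends at 1:39 PM + 135 min = 3:54 PM.
The standup ends at 3:54 PM − 60 min = 2:54 PM.
The demo starts at 2:54 PM − 185 min = 11:49 AM.
The retro ends at 11:49 AM + 215 min = 3:24 PM.
That matches the stated 3:24 PM, so the schedule is consistent.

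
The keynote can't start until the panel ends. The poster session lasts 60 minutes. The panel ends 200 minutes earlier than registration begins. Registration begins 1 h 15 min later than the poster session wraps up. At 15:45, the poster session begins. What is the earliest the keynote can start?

The poster session ends at 15:45 + 60 min = 16:45.
Registration starts at 16:45 + 75 min = 18:00.
The panel ends at 18:00 − 200 min = 14:40.
The keynote is bounded by the panel, so the earliest it can start is 14:40.

14:40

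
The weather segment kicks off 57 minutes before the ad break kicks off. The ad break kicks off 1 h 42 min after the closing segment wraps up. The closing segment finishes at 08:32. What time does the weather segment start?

09:17

The ad break starts at 08:32 + 102 min = 10:14.
The weather segment starts at 10:14 − 57 min = 09:17.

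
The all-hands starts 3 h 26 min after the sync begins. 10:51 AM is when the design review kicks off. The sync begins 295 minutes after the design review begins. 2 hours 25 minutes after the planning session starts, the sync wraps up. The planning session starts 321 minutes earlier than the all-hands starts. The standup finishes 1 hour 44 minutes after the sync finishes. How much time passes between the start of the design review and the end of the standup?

429 minutes

The sync starts at 10:51 AM + 295 min = 3:46 PM.
The all-hands starts at 3:46 PM + 206 min = 7:12 PM.
The planning session starts at 7:12 PM − 321 min = 1:51 PM.
The sync ends at 1:51 PM + 145 min = 4:16 PM.
The standup ends at 4:16 PM + 104 min = 6:00 PM.
From 10:51 AM to 6:00 PM is 429 minutes.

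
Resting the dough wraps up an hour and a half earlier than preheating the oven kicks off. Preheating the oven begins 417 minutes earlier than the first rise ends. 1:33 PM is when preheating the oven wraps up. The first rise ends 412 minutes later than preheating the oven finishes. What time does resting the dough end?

The first rise ends at 1:33 PM + 412 min = 8:25 PM.
Preheating the oven starts at 8:25 PM − 417 min = 1:28 PM.
Resting the dough ends at 1:28 PM − 90 min = 11:58 AM.

11:58 AM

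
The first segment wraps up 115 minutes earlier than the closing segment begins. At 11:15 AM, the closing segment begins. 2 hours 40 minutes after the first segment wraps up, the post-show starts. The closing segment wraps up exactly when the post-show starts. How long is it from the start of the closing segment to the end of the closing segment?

The first segment ends at 11:15 AM − 115 min = 9:20 AM.
The post-show starts at 9:20 AM + 160 min = 12:00 PM.
So the closing segment ends at 12:00 PM.
From 11:15 AM to 12:00 PM is 45 minutes.

45 minutes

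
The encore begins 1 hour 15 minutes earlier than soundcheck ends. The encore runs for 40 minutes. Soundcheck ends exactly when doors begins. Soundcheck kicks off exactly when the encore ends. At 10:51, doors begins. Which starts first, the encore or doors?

Soundcheck ends at 10:51.
The encore starts at 10:51 − 75 min = 09:36.
The encore starts at 09:36 and doors starts at 10:51, so the encore is first.

the encore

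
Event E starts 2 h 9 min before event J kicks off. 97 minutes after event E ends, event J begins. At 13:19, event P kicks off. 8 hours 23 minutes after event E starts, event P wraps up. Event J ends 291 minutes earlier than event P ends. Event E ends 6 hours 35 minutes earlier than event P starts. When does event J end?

Event E ends at 13:19 − 395 min = 06:44.
Event J starts at 06:44 + 97 min = 08:21.
Event E starts at 08:21 − 129 min = 06:12.
Event P ends at 06:12 + 503 min = 14:35.
Event J ends at 14:35 − 291 min = 09:44.

09:44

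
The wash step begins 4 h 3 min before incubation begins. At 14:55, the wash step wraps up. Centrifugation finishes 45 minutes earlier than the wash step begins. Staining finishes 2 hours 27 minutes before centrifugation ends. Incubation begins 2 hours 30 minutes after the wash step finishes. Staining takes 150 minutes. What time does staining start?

Incubation starts at 14:55 + 150 min = 17:25.
The wash step starts at 17:25 − 243 min = 13:22.
Centrifugation ends at 13:22 − 45 min = 12:37.
Staining ends at 12:37 − 147 min = 10:10.
Staining starts at 10:10 − 150 min = 07:40.

07:40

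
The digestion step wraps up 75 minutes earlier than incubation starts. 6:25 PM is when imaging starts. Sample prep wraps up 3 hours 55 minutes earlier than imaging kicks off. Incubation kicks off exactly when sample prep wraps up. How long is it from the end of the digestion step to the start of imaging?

Sample prep ends at 6:25 PM − 235 min = 2:30 PM.
So incubation starts at 2:30 PM.
The digestion step ends at 2:30 PM − 75 min = 1:15 PM.
From 1:15 PM to 6:25 PM is 5 hours 10 minutes.

5 hours 10 minutes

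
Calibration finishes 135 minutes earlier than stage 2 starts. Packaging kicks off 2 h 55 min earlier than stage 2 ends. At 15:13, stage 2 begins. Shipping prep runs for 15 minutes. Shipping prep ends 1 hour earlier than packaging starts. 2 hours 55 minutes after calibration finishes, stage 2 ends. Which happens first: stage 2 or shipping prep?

shipping prep

Calibration ends at 15:13 − 135 min = 12:58.
Stage 2 ends at 12:58 + 175 min = 15:53.
Packaging starts at 15:53 − 175 min = 12:58.
Shipping prep ends at 12:58 − 60 min = 11:58.
Shipping prep starts at 11:58 − 15 min = 11:43.
Stage 2 starts at 15:13 and shipping prep starts at 11:43, so shipping prep is first.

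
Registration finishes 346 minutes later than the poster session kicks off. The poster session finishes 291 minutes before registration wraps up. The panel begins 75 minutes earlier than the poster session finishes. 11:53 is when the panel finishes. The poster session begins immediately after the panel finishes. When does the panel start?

The poster session starts at 11:53.
Registration ends at 11:53 + 346 min = 17:39.
The poster session ends at 17:39 − 291 min = 12:48.
The panel starts at 12:48 − 75 min = 11:33.

11:33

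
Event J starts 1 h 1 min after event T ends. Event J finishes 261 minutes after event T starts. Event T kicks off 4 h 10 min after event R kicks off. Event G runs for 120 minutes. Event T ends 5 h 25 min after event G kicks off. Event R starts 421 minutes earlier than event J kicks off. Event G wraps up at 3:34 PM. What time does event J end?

9:30 PM

Event G starts at 3:34 PM − 120 min = 1:34 PM.
Event T ends at 1:34 PM + 325 min = 6:59 PM.
Event J starts at 6:59 PM + 61 min = 8:00 PM.
Event R starts at 8:00 PM − 421 min = 12:59 PM.
Event T starts at 12:59 PM + 250 min = 5:09 PM.
Event J ends at 5:09 PM + 261 min = 9:30 PM.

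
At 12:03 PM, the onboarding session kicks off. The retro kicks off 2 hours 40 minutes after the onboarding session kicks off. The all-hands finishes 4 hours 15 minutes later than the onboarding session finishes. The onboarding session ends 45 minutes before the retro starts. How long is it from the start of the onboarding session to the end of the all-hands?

The retro starts at 12:03 PM + 160 min = 2:43 PM.
The onboarding session ends at 2:43 PM − 45 min = 1:58 PM.
The all-hands ends at 1:58 PM + 255 min = 6:13 PM.
From 12:03 PM to 6:13 PM is 6 h 10 min.

6 h 10 min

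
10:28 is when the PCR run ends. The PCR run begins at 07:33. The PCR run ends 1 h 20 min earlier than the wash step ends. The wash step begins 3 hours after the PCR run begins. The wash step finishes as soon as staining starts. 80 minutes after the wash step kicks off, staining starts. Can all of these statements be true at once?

No

The wash step starts at 07:33 + 180 min = 10:33.
Staining starts at 10:33 + 80 min = 11:53.
So the wash step ends at 11:53.
The PCR run ends at 11:53 − 80 min = 10:33.
But the PCR run is also said to end at 10:28 — a 5-minute conflict.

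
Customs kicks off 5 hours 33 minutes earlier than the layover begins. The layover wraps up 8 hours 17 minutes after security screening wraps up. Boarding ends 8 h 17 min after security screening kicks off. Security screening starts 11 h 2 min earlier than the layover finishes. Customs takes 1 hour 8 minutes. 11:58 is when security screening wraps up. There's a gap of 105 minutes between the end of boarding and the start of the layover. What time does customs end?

The layover ends at 11:58 + 497 min = 20:15.
Security screening starts at 20:15 − 662 min = 09:13.
Boarding ends at 09:13 + 497 min = 17:30.
The layover starts at 17:30 + 105 min = 19:15.
Customs starts at 19:15 − 333 min = 13:42.
Customs ends at 13:42 + 68 min = 14:50.

14:50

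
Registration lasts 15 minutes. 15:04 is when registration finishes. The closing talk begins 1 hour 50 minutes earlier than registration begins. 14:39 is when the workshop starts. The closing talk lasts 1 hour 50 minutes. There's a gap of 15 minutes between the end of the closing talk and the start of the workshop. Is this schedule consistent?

Registration starts at 15:04 − 15 min = 14:49.
The closing talk starts at 14:49 − 110 min = 12:59.
The closing talk ends at 12:59 + 110 min = 14:49.
The workshop starts at 14:49 + 15 min = 15:04.
But the workshop is also said to start at 14:39 — a 25-minute conflict.

No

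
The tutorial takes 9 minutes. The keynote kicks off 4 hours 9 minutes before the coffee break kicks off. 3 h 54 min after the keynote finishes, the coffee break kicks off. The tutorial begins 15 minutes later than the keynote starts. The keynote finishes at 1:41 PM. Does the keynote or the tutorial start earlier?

The coffee break starts at 1:41 PM + 234 min = 5:35 PM.
The keynote starts at 5:35 PM − 249 min = 1:26 PM.
The tutorial starts at 1:26 PM + 15 min = 1:41 PM.
The keynote starts at 1:26 PM and the tutorial starts at 1:41 PM, so the keynote is first.

the keynote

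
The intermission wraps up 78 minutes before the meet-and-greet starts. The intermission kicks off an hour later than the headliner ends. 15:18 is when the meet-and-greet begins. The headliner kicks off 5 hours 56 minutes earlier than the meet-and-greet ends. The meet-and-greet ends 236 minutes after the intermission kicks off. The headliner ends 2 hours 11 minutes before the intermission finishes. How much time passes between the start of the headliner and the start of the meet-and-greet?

269 minutes

The intermission ends at 15:18 − 78 min = 14:00.
The headliner ends at 14:00 − 131 min = 11:49.
The intermission starts at 11:49 + 60 min = 12:49.
The meet-and-greet ends at 12:49 + 236 min = 16:45.
The headliner starts at 16:45 − 356 min = 10:49.
From 10:49 to 15:18 is 269 minutes.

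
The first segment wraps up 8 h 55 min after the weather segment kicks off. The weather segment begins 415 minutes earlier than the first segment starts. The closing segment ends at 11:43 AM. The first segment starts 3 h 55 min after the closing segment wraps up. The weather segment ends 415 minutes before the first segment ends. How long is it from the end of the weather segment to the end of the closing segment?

The first segment starts at 11:43 AM + 235 min = 3:38 PM.
The weather segment starts at 3:38 PM − 415 min = 8:43 AM.
The first segment ends at 8:43 AM + 535 min = 5:38 PM.
The weather segment ends at 5:38 PM − 415 min = 10:43 AM.
From 10:43 AM to 11:43 AM is 1 hour.

1 hour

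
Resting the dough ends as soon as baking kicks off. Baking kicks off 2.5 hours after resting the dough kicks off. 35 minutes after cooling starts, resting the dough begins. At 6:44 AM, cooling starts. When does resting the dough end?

Resting the dough starts at 6:44 AM + 35 min = 7:19 AM.
Baking starts at 7:19 AM + 150 min = 9:49 AM.
So resting the dough ends at 9:49 AM.

9:49 AM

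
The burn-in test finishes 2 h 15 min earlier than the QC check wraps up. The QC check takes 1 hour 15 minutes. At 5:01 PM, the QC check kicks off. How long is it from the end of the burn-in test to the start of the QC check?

The QC check ends at 5:01 PM + 75 min = 6:16 PM.
The burn-in test ends at 6:16 PM − 135 min = 4:01 PM.
From 4:01 PM to 5:01 PM is 60 minutes.

60 minutes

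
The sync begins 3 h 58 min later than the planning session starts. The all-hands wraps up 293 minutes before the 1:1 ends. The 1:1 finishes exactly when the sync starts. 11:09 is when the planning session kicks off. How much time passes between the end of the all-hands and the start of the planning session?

The sync starts at 11:09 + 238 min = 15:07.
So the 1:1 ends at 15:07.
The all-hands ends at 15:07 − 293 min = 10:14.
From 10:14 to 11:09 is 55 minutes.

55 minutes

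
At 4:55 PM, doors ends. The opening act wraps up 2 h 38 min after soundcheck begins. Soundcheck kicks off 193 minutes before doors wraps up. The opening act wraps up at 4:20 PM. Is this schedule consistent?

Yes

Soundcheck starts at 4:55 PM − 193 min = 1:42 PM.
The opening act ends at 1:42 PM + 158 min = 4:20 PM.
That matches the stated 4:20 PM, so the schedule is consistent.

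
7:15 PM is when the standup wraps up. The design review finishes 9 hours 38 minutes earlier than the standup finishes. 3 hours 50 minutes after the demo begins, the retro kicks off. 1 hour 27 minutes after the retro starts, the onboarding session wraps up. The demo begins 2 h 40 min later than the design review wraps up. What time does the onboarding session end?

5:34 PM

The design review ends at 7:15 PM − 578 min = 9:37 AM.
The demo starts at 9:37 AM + 160 min = 12:17 PM.
The retro starts at 12:17 PM + 230 min = 4:07 PM.
The onboarding session ends at 4:07 PM + 87 min = 5:34 PM.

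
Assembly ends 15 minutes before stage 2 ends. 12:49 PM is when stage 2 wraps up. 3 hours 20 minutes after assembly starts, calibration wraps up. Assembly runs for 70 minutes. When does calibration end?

Assembly ends at 12:49 PM − 15 min = 12:34 PM.
Assembly starts at 12:34 PM − 70 min = 11:24 AM.
Calibration ends at 11:24 AM + 200 min = 2:44 PM.

2:44 PM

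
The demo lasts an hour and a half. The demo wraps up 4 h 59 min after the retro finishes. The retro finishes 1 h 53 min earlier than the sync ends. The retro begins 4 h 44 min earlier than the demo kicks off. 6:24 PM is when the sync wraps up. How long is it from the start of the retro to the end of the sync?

188 minutes

The retro ends at 6:24 PM − 113 min = 4:31 PM.
The demo ends at 4:31 PM + 299 min = 9:30 PM.
The demo starts at 9:30 PM − 90 min = 8:00 PM.
The retro starts at 8:00 PM − 284 min = 3:16 PM.
From 3:16 PM to 6:24 PM is 188 minutes.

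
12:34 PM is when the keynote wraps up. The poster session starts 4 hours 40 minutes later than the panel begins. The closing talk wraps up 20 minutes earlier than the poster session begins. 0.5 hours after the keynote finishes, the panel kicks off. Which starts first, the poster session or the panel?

the panel

The panel starts at 12:34 PM + 30 min = 1:04 PM.
The poster session starts at 1:04 PM + 280 min = 5:44 PM.
The poster session starts at 5:44 PM and the panel starts at 1:04 PM, so the panel is first.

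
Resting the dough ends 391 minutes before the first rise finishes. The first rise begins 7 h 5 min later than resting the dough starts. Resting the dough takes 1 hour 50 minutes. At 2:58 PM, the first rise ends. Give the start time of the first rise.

Resting the dough ends at 2:58 PM − 391 min = 8:27 AM.
Resting the dough starts at 8:27 AM − 110 min = 6:37 AM.
The first rise starts at 6:37 AM + 425 min = 1:42 PM.

1:42 PM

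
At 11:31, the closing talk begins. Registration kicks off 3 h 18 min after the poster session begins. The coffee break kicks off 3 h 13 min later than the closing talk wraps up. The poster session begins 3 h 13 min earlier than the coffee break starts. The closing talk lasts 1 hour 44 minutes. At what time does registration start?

16:33

The closing talk ends at 11:31 + 104 min = 13:15.
The coffee break starts at 13:15 + 193 min = 16:28.
The poster session starts at 16:28 − 193 min = 13:15.
Registration starts at 13:15 + 198 min = 16:33.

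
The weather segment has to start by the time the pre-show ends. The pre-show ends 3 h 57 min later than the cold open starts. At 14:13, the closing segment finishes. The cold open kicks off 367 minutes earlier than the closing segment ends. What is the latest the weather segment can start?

12:03

The cold open starts at 14:13 − 367 min = 08:06.
The pre-show ends at 08:06 + 237 min = 12:03.
The weather segment is bounded by the pre-show, so the latest it can start is 12:03.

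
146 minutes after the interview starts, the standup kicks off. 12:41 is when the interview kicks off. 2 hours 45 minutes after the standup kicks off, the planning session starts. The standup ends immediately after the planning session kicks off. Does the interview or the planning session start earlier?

the interview

The standup starts at 12:41 + 146 min = 15:07.
The planning session starts at 15:07 + 165 min = 17:52.
The interview starts at 12:41 and the planning session starts at 17:52, so the interview is first.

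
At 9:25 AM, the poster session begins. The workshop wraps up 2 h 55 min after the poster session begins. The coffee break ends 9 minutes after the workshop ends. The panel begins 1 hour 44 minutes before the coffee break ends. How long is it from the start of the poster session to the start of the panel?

The workshop ends at 9:25 AM + 175 min = 12:20 PM.
The coffee break ends at 12:20 PM + 9 min = 12:29 PM.
The panel starts at 12:29 PM − 104 min = 10:45 AM.
From 9:25 AM to 10:45 AM is 1 hour 20 minutes.

1 hour 20 minutes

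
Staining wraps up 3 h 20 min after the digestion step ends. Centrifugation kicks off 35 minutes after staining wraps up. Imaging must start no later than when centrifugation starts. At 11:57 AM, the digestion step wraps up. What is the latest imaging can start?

Staining ends at 11:57 AM + 200 min = 3:17 PM.
Centrifugation starts at 3:17 PM + 35 min = 3:52 PM.
Imaging is bounded by centrifugation, so the latest it can start is 3:52 PM.

3:52 PM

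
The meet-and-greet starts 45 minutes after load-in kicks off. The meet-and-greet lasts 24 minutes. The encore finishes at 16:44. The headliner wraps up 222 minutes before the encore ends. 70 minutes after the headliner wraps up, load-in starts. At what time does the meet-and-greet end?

The headliner ends at 16:44 − 222 min = 13:02.
Load-in starts at 13:02 + 70 min = 14:12.
The meet-and-greet starts at 14:12 + 45 min = 14:57.
The meet-and-greet ends at 14:57 + 24 min = 15:21.

15:21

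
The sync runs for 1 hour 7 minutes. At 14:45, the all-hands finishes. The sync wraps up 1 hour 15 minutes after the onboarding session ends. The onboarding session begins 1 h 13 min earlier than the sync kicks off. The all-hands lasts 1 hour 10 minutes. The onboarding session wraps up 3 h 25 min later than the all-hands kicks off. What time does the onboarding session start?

The all-hands starts at 14:45 − 70 min = 13:35.
The onboarding session ends at 13:35 + 205 min = 17:00.
The sync ends at 17:00 + 75 min = 18:15.
The sync starts at 18:15 − 67 min = 17:08.
The onboarding session starts at 17:08 − 73 min = 15:55.

15:55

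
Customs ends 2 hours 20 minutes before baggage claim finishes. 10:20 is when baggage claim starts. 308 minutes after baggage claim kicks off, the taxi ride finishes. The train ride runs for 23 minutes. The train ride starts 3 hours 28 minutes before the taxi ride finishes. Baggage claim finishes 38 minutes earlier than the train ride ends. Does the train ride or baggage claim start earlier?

baggage claim

The taxi ride ends at 10:20 + 308 min = 15:28.
The train ride starts at 15:28 − 208 min = 12:00.
The train ride starts at 12:00 and baggage claim starts at 10:20, so baggage claim is first.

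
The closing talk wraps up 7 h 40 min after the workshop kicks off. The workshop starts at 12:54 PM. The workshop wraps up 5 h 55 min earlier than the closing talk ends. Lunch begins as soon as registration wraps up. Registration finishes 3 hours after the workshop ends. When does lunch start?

5:39 PM

The closing talk ends at 12:54 PM + 460 min = 8:34 PM.
The workshop ends at 8:34 PM − 355 min = 2:39 PM.
Registration ends at 2:39 PM + 180 min = 5:39 PM.
So lunch starts at 5:39 PM.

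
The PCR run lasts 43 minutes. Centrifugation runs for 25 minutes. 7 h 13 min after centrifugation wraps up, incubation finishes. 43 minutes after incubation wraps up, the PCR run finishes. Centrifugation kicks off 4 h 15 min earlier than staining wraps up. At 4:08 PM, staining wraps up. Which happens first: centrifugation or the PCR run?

centrifugation

Centrifugation starts at 4:08 PM − 255 min = 11:53 AM.
Centrifugation ends at 11:53 AM + 25 min = 12:18 PM.
Incubation ends at 12:18 PM + 433 min = 7:31 PM.
The PCR run ends at 7:31 PM + 43 min = 8:14 PM.
The PCR run starts at 8:14 PM − 43 min = 7:31 PM.
Centrifugation starts at 11:53 AM and the PCR run starts at 7:31 PM, so centrifugation is first.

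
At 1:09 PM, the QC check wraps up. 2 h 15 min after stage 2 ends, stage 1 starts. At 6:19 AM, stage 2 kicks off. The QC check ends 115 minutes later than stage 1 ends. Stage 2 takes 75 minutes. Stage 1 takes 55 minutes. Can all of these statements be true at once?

Stage 2 ends at 6:19 AM + 75 min = 7:34 AM.
Stage 1 starts at 7:34 AM + 135 min = 9:49 AM.
Stage 1 ends at 9:49 AM + 55 min = 10:44 AM.
The QC check ends at 10:44 AM + 115 min = 12:39 PM.
But the QC check is also said to end at 1:09 PM — a 30-minute conflict.

No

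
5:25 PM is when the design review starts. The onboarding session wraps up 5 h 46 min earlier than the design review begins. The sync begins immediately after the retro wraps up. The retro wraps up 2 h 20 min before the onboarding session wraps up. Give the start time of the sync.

9:19 AM

The onboarding session ends at 5:25 PM − 346 min = 11:39 AM.
The retro ends at 11:39 AM − 140 min = 9:19 AM.
So the sync starts at 9:19 AM.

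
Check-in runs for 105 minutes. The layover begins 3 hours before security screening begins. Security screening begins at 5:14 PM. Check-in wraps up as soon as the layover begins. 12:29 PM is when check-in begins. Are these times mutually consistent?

The layover starts at 5:14 PM − 180 min = 2:14 PM.
So check-in ends at 2:14 PM.
Check-in starts at 2:14 PM − 105 min = 12:29 PM.
That matches the stated 12:29 PM, so the schedule is consistent.

Yes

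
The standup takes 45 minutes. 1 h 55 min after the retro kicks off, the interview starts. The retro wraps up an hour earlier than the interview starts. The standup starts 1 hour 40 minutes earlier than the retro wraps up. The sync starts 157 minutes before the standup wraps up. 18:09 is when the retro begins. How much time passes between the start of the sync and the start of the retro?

The interview starts at 18:09 + 115 min = 20:04.
The retro ends at 20:04 − 60 min = 19:04.
The standup starts at 19:04 − 100 min = 17:24.
The standup ends at 17:24 + 45 min = 18:09.
The sync starts at 18:09 − 157 min = 15:32.
From 15:32 to 18:09 is 2 h 37 min.

2 h 37 min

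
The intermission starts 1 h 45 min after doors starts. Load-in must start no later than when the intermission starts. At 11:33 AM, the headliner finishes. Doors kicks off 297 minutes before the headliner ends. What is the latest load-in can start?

Doors starts at 11:33 AM − 297 min = 6:36 AM.
The intermission starts at 6:36 AM + 105 min = 8:21 AM.
Load-in is bounded by the intermission, so the latest it can start is 8:21 AM.

8:21 AM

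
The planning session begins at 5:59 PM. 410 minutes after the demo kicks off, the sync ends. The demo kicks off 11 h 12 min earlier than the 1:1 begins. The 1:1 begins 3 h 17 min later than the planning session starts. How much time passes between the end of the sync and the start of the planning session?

1 hour 5 minutes

The 1:1 starts at 5:59 PM + 197 min = 9:16 PM.
The demo starts at 9:16 PM − 672 min = 10:04 AM.
The sync ends at 10:04 AM + 410 min = 4:54 PM.
From 4:54 PM to 5:59 PM is 1 hour 5 minutes.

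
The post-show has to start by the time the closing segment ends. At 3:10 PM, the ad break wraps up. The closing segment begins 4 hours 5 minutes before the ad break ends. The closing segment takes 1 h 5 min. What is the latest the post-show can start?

12:10 PM

The closing segment starts at 3:10 PM − 245 min = 11:05 AM.
The closing segment ends at 11:05 AM + 65 min = 12:10 PM.
The post-show is bounded by the closing segment, so the latest it can start is 12:10 PM.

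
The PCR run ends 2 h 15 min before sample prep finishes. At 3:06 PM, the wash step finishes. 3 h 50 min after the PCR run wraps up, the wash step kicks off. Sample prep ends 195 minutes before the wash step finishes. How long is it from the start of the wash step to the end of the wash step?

Sample prep ends at 3:06 PM − 195 min = 11:51 AM.
The PCR run ends at 11:51 AM − 135 min = 9:36 AM.
The wash step starts at 9:36 AM + 230 min = 1:26 PM.
From 1:26 PM to 3:06 PM is 100 minutes.

100 minutes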